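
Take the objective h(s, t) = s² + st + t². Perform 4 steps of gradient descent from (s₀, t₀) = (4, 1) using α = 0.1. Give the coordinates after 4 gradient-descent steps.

(1.5844, -0.3839)

∇h = (2s + t, s + 2t)
Step 1: at (4, 1), ∇h = (9, 6) → (4, 1) − 0.1·(9, 6) = (3.1, 0.4)
Step 2: at (3.1, 0.4), ∇h = (6.6, 3.9) → (3.1, 0.4) − 0.1·(6.6, 3.9) = (2.44, 0.01)
Step 3: at (2.44, 0.01), ∇h = (4.89, 2.46) → (2.44, 0.01) − 0.1·(4.89, 2.46) = (1.951, -0.236)
Step 4: at (1.951, -0.236), ∇h = (3.666, 1.479) → (1.951, -0.236) − 0.1·(3.666, 1.479) = (1.5844, -0.3839)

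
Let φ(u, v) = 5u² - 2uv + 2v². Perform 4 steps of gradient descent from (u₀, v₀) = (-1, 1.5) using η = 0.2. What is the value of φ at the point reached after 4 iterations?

∇φ = (10u - 2v, -2u + 4v)
Step 1: at (-1, 1.5), ∇φ = (-13, 8) → (-1, 1.5) − 0.2·(-13, 8) = (1.6, -0.1)
Step 2: at (1.6, -0.1), ∇φ = (16.2, -3.6) → (1.6, -0.1) − 0.2·(16.2, -3.6) = (-1.64, 0.62)
Step 3: at (-1.64, 0.62), ∇φ = (-17.64, 5.76) → (-1.64, 0.62) − 0.2·(-17.64, 5.76) = (1.888, -0.532)
Step 4: at (1.888, -0.532), ∇φ = (19.944, -5.904) → (1.888, -0.532) − 0.2·(19.944, -5.904) = (-2.1008, 0.6488)
φ(-2.1008, 0.6488) = 25.63468416

25.63468416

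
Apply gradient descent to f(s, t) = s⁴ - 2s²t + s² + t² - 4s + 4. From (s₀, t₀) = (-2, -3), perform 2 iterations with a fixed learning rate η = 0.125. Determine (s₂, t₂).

∇f = (4s³ - 4st + 2s - 4, -2s² + 2t)
(s₁, t₁) = (-2, -3) − 0.125·(-64, -14) = (6, -1.25)
(s₂, t₂) = (6, -1.25) − 0.125·(902, -74.5) = (-106.75, 8.0625)

(-106.75, 8.0625)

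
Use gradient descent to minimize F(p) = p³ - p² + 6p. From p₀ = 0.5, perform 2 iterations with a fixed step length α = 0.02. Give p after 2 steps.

0.2715065

F′(p) = 3p² - 2p + 6
p₁ = 0.5 − 0.02·5.75 = 0.385
p₂ = 0.385 − 0.02·5.674675 = 0.2715065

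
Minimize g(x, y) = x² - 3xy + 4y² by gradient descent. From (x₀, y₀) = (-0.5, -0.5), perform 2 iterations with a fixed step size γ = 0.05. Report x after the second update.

∇g = (2x - 3y, -3x + 8y)
(x₁, y₁) = (-0.5, -0.5) − 0.05·(0.5, -2.5) = (-0.525, -0.375)
(x₂, y₂) = (-0.525, -0.375) − 0.05·(0.075, -1.425) = (-0.52875, -0.30375)
x = -0.52875

-0.52875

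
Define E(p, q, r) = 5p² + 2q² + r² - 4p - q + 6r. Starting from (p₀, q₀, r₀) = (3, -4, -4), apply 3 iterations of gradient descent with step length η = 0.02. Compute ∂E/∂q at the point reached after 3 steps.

-13.237696

∇E = (10p - 4, 4q - 1, 2r + 6)
Step 1: at (3, -4, -4), ∇E = (26, -17, -2) → (3, -4, -4) − 0.02·(26, -17, -2) = (2.48, -3.66, -3.96)
Step 2: at (2.48, -3.66, -3.96), ∇E = (20.8, -15.64, -1.92) → (2.48, -3.66, -3.96) − 0.02·(20.8, -15.64, -1.92) = (2.064, -3.3472, -3.9216)
Step 3: at (2.064, -3.3472, -3.9216), ∇E = (16.64, -14.3888, -1.8432) → (2.064, -3.3472, -3.9216) − 0.02·(16.64, -14.3888, -1.8432) = (1.7312, -3.059424, -3.884736)
∂E/∂q at (1.7312, -3.059424, -3.884736) = -13.237696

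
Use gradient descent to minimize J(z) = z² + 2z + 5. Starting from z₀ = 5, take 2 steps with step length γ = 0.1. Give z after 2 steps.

J′(z) = 2z + 2
Step 1: J′(5) = 12; z₁ = 5 − 0.1·12 = 3.8
Step 2: J′(3.8) = 9.6; z₂ = 3.8 − 0.1·9.6 = 2.84

2.84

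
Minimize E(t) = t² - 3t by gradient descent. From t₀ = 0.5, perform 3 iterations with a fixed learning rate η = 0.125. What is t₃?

1.078125

E′(t) = 2t - 3
t₁ = 0.5 − 0.125·(-2) = 0.75
t₂ = 0.75 − 0.125·(-1.5) = 0.9375
t₃ = 0.9375 − 0.125·(-1.125) = 1.078125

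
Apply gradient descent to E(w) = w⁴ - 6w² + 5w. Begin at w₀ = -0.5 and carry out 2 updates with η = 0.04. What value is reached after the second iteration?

-1.43700992

E′(w) = 4w³ - 12w + 5
w₁ = -0.5 − 0.04·10.5 = -0.92
w₂ = -0.92 − 0.04·12.925248 = -1.43700992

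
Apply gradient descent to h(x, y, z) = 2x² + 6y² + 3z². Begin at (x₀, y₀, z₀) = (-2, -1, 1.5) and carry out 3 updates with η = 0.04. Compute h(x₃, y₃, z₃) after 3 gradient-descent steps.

4.2297324288

∇h = (4x, 12y, 6z)
(x₁, y₁, z₁) = (-2, -1, 1.5) − 0.04·(-8, -12, 9) = (-1.68, -0.52, 1.14)
(x₂, y₂, z₂) = (-1.68, -0.52, 1.14) − 0.04·(-6.72, -6.24, 6.84) = (-1.4112, -0.2704, 0.8664)
(x₃, y₃, z₃) = (-1.4112, -0.2704, 0.8664) − 0.04·(-5.6448, -3.2448, 5.1984) = (-1.185408, -0.140608, 0.658464)
h(-1.185408, -0.140608, 0.658464) = 4.2297324288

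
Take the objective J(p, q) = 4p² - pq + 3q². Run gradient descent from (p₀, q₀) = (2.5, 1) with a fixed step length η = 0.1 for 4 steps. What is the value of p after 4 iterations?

∇J = (8p - q, -p + 6q)
Step 1: at (2.5, 1), ∇J = (19, 3.5) → (2.5, 1) − 0.1·(19, 3.5) = (0.6, 0.65)
Step 2: at (0.6, 0.65), ∇J = (4.15, 3.3) → (0.6, 0.65) − 0.1·(4.15, 3.3) = (0.185, 0.32)
Step 3: at (0.185, 0.32), ∇J = (1.16, 1.735) → (0.185, 0.32) − 0.1·(1.16, 1.735) = (0.069, 0.1465)
Step 4: at (0.069, 0.1465), ∇J = (0.4055, 0.81) → (0.069, 0.1465) − 0.1·(0.4055, 0.81) = (0.02845, 0.0655)
p = 0.02845

0.02845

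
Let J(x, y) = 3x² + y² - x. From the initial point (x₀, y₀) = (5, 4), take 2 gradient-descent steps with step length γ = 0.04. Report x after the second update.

2.9584

∇J = (6x - 1, 2y)
Step 1: at (5, 4), ∇J = (29, 8) → (5, 4) − 0.04·(29, 8) = (3.84, 3.68)
Step 2: at (3.84, 3.68), ∇J = (22.04, 7.36) → (3.84, 3.68) − 0.04·(22.04, 7.36) = (2.9584, 3.3856)
x = 2.9584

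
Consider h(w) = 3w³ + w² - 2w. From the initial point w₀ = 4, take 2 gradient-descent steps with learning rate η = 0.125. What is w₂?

h′(w) = 9w² + 2w - 2
w₁ = 4 − 0.125·150 = -14.75
w₂ = -14.75 − 0.125·1926.5625 = -255.5703125

-255.5703125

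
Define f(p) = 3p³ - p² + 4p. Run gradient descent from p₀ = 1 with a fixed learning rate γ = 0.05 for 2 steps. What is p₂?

f′(p) = 9p² - 2p + 4
p₁ = 1 − 0.05·11 = 0.45
p₂ = 0.45 − 0.05·4.9225 = 0.203875

0.203875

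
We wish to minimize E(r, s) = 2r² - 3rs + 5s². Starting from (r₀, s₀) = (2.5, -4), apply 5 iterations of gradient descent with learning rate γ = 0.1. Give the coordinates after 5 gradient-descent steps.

∇E = (4r - 3s, -3r + 10s)
(r₁, s₁) = (2.5, -4) − 0.1·(22, -47.5) = (0.3, 0.75)
(r₂, s₂) = (0.3, 0.75) − 0.1·(-1.05, 6.6) = (0.405, 0.09)
(r₃, s₃) = (0.405, 0.09) − 0.1·(1.35, -0.315) = (0.27, 0.1215)
(r₄, s₄) = (0.27, 0.1215) − 0.1·(0.7155, 0.405) = (0.19845, 0.081)
(r₅, s₅) = (0.19845, 0.081) − 0.1·(0.5508, 0.21465) = (0.14337, 0.059535)

(0.14337, 0.059535)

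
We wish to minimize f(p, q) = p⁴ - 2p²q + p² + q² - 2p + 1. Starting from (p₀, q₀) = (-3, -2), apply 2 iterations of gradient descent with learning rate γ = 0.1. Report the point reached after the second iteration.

(-522.52, 24.36)

∇f = (4p³ - 4pq + 2p - 2, -2p² + 2q)
(p₁, q₁) = (-3, -2) − 0.1·(-140, -22) = (11, 0.2)
(p₂, q₂) = (11, 0.2) − 0.1·(5335.2, -241.6) = (-522.52, 24.36)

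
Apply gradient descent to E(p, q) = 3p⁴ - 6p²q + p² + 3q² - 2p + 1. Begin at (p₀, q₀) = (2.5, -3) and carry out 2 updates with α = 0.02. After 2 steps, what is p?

∇E = (12p³ - 12pq + 2p - 2, -6p² + 6q)
(p₁, q₁) = (2.5, -3) − 0.02·(280.5, -55.5) = (-3.11, -1.89)
(p₂, q₂) = (-3.11, -1.89) − 0.02·(-439.717572, -69.3726) = (5.68435144, -0.502548)
p = 5.68435144

5.68435144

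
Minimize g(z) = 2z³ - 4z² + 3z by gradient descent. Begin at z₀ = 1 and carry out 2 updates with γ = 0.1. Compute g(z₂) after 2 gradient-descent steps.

0.879963408

g′(z) = 6z² - 8z + 3
z₁ = 1 − 0.1·1 = 0.9
z₂ = 0.9 − 0.1·0.66 = 0.834
g(0.834) = 0.879963408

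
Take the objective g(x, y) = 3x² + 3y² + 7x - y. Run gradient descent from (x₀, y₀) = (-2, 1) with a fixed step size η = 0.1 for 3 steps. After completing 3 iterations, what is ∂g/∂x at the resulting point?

∇g = (6x + 7, 6y - 1)
Step 1: at (-2, 1), ∇g = (-5, 5) → (-2, 1) − 0.1·(-5, 5) = (-1.5, 0.5)
Step 2: at (-1.5, 0.5), ∇g = (-2, 2) → (-1.5, 0.5) − 0.1·(-2, 2) = (-1.3, 0.3)
Step 3: at (-1.3, 0.3), ∇g = (-0.8, 0.8) → (-1.3, 0.3) − 0.1·(-0.8, 0.8) = (-1.22, 0.22)
∂g/∂x at (-1.22, 0.22) = -0.32

-0.32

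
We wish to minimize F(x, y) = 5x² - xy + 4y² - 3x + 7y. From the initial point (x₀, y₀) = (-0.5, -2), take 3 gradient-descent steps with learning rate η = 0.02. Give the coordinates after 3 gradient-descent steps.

∇F = (10x - y - 3, -x + 8y + 7)
(x₁, y₁) = (-0.5, -2) − 0.02·(-6, -8.5) = (-0.38, -1.83)
(x₂, y₂) = (-0.38, -1.83) − 0.02·(-4.97, -7.26) = (-0.2806, -1.6848)
(x₃, y₃) = (-0.2806, -1.6848) − 0.02·(-4.1212, -6.1978) = (-0.198176, -1.560844)

(-0.198176, -1.560844)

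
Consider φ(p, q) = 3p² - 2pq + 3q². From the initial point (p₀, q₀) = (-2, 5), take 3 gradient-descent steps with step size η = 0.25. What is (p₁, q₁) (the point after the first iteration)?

∇φ = (6p - 2q, -2p + 6q)
(p₁, q₁) = (-2, 5) − 0.25·(-22, 34) = (3.5, -3.5)

(3.5, -3.5)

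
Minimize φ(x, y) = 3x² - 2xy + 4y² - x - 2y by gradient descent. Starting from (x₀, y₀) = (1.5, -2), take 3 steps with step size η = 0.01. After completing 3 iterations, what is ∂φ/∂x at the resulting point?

∇φ = (6x - 2y - 1, -2x + 8y - 2)
Step 1: at (1.5, -2), ∇φ = (12, -21) → (1.5, -2) − 0.01·(12, -21) = (1.38, -1.79)
Step 2: at (1.38, -1.79), ∇φ = (10.86, -19.08) → (1.38, -1.79) − 0.01·(10.86, -19.08) = (1.2714, -1.5992)
Step 3: at (1.2714, -1.5992), ∇φ = (9.8268, -17.3364) → (1.2714, -1.5992) − 0.01·(9.8268, -17.3364) = (1.173132, -1.425836)
∂φ/∂x at (1.173132, -1.425836) = 8.890464

8.890464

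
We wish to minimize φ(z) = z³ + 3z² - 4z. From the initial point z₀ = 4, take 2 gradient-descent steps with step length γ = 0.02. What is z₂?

1.985024

φ′(z) = 3z² + 6z - 4
Step 1: φ′(4) = 68; z₁ = 4 − 0.02·68 = 2.64
Step 2: φ′(2.64) = 32.7488; z₂ = 2.64 − 0.02·32.7488 = 1.985024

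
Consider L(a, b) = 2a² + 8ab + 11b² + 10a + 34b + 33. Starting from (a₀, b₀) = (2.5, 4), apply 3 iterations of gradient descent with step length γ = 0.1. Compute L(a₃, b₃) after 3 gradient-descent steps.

∇L = (4a + 8b + 10, 8a + 22b + 34)
Step 1: at (2.5, 4), ∇L = (52, 142) → (2.5, 4) − 0.1·(52, 142) = (-2.7, -10.2)
Step 2: at (-2.7, -10.2), ∇L = (-82.4, -212) → (-2.7, -10.2) − 0.1·(-82.4, -212) = (5.54, 11)
Step 3: at (5.54, 11), ∇L = (120.16, 320.32) → (5.54, 11) − 0.1·(120.16, 320.32) = (-6.476, -21.032)
L(-6.476, -21.032) = 5292.450272

5292.450272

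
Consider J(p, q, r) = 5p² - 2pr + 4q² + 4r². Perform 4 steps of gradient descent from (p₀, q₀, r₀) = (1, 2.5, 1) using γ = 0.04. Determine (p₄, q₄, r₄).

∇J = (10p - 2r, 8q, -2p + 8r)
(p₁, q₁, r₁) = (1, 2.5, 1) − 0.04·(8, 20, 6) = (0.68, 1.7, 0.76)
(p₂, q₂, r₂) = (0.68, 1.7, 0.76) − 0.04·(5.28, 13.6, 4.72) = (0.4688, 1.156, 0.5712)
(p₃, q₃, r₃) = (0.4688, 1.156, 0.5712) − 0.04·(3.5456, 9.248, 3.632) = (0.326976, 0.78608, 0.42592)
(p₄, q₄, r₄) = (0.326976, 0.78608, 0.42592) − 0.04·(2.41792, 6.28864, 2.753408) = (0.2302592, 0.5345344, 0.31578368)

(0.2302592, 0.5345344, 0.31578368)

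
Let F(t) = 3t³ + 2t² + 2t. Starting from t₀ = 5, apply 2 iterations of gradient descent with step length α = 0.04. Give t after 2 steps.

-12.752384

F′(t) = 9t² + 4t + 2
t₁ = 5 − 0.04·247 = -4.88
t₂ = -4.88 − 0.04·196.8096 = -12.752384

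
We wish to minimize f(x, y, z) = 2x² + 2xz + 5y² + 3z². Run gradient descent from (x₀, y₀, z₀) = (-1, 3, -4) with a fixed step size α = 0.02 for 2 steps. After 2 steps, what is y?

1.92

∇f = (4x + 2z, 10y, 2x + 6z)
Step 1: at (-1, 3, -4), ∇f = (-12, 30, -26) → (-1, 3, -4) − 0.02·(-12, 30, -26) = (-0.76, 2.4, -3.48)
Step 2: at (-0.76, 2.4, -3.48), ∇f = (-10, 24, -22.4) → (-0.76, 2.4, -3.48) − 0.02·(-10, 24, -22.4) = (-0.56, 1.92, -3.032)
y = 1.92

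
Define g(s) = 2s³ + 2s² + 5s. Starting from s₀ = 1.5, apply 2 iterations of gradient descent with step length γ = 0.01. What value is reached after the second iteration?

1.0602985

g′(s) = 6s² + 4s + 5
Step 1: g′(1.5) = 24.5; s₁ = 1.5 − 0.01·24.5 = 1.255
Step 2: g′(1.255) = 19.47015; s₂ = 1.255 − 0.01·19.47015 = 1.0602985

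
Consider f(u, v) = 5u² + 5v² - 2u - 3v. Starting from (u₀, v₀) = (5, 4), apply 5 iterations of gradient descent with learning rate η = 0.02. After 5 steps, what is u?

1.772864

∇f = (10u - 2, 10v - 3)
(u₁, v₁) = (5, 4) − 0.02·(48, 37) = (4.04, 3.26)
(u₂, v₂) = (4.04, 3.26) − 0.02·(38.4, 29.6) = (3.272, 2.668)
(u₃, v₃) = (3.272, 2.668) − 0.02·(30.72, 23.68) = (2.6576, 2.1944)
(u₄, v₄) = (2.6576, 2.1944) − 0.02·(24.576, 18.944) = (2.16608, 1.81552)
(u₅, v₅) = (2.16608, 1.81552) − 0.02·(19.6608, 15.1552) = (1.772864, 1.512416)
u = 1.772864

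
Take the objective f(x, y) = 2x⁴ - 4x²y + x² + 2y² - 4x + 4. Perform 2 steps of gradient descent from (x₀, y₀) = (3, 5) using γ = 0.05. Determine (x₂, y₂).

(-3.1744, 5.362)

∇f = (8x³ - 8xy + 2x - 4, -4x² + 4y)
(x₁, y₁) = (3, 5) − 0.05·(98, -16) = (-1.9, 5.8)
(x₂, y₂) = (-1.9, 5.8) − 0.05·(25.488, 8.76) = (-3.1744, 5.362)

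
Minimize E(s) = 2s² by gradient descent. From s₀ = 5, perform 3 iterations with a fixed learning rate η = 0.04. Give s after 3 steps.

2.96352

E′(s) = 4s
Step 1: E′(5) = 20; s₁ = 5 − 0.04·20 = 4.2
Step 2: E′(4.2) = 16.8; s₂ = 4.2 − 0.04·16.8 = 3.528
Step 3: E′(3.528) = 14.112; s₃ = 3.528 − 0.04·14.112 = 2.96352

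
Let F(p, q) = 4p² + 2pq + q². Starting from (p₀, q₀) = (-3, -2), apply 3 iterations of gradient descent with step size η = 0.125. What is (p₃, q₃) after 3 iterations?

(0.171875, -0.5625)

∇F = (8p + 2q, 2p + 2q)
(p₁, q₁) = (-3, -2) − 0.125·(-28, -10) = (0.5, -0.75)
(p₂, q₂) = (0.5, -0.75) − 0.125·(2.5, -0.5) = (0.1875, -0.6875)
(p₃, q₃) = (0.1875, -0.6875) − 0.125·(0.125, -1) = (0.171875, -0.5625)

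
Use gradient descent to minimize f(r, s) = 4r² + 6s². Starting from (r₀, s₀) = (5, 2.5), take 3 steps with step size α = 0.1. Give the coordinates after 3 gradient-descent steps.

(0.04, -0.02)

∇f = (8r, 12s)
Step 1: at (5, 2.5), ∇f = (40, 30) → (5, 2.5) − 0.1·(40, 30) = (1, -0.5)
Step 2: at (1, -0.5), ∇f = (8, -6) → (1, -0.5) − 0.1·(8, -6) = (0.2, 0.1)
Step 3: at (0.2, 0.1), ∇f = (1.6, 1.2) → (0.2, 0.1) − 0.1·(1.6, 1.2) = (0.04, -0.02)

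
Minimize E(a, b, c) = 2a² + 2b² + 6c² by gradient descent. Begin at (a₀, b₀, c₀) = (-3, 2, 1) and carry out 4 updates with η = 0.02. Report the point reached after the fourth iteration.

(-2.14917888, 1.43278592, 0.33362176)

∇E = (4a, 4b, 12c)
(a₁, b₁, c₁) = (-3, 2, 1) − 0.02·(-12, 8, 12) = (-2.76, 1.84, 0.76)
(a₂, b₂, c₂) = (-2.76, 1.84, 0.76) − 0.02·(-11.04, 7.36, 9.12) = (-2.5392, 1.6928, 0.5776)
(a₃, b₃, c₃) = (-2.5392, 1.6928, 0.5776) − 0.02·(-10.1568, 6.7712, 6.9312) = (-2.336064, 1.557376, 0.438976)
(a₄, b₄, c₄) = (-2.336064, 1.557376, 0.438976) − 0.02·(-9.344256, 6.229504, 5.267712) = (-2.14917888, 1.43278592, 0.33362176)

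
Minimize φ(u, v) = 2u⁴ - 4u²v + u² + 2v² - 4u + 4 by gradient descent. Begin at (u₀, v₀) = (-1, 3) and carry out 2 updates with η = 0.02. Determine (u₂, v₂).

(-1.3408, 2.728)

∇φ = (8u³ - 8uv + 2u - 4, -4u² + 4v)
(u₁, v₁) = (-1, 3) − 0.02·(10, 8) = (-1.2, 2.84)
(u₂, v₂) = (-1.2, 2.84) − 0.02·(7.04, 5.6) = (-1.3408, 2.728)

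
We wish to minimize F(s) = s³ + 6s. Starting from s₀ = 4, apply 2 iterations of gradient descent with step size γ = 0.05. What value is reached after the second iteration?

F′(s) = 3s² + 6
s₁ = 4 − 0.05·54 = 1.3
s₂ = 1.3 − 0.05·11.07 = 0.7465

0.7465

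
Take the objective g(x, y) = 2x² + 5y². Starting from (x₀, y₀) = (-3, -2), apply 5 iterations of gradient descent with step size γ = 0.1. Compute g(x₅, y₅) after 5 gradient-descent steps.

0.1088391168

∇g = (4x, 10y)
Step 1: at (-3, -2), ∇g = (-12, -20) → (-3, -2) − 0.1·(-12, -20) = (-1.8, 0)
Step 2: at (-1.8, 0), ∇g = (-7.2, 0) → (-1.8, 0) − 0.1·(-7.2, 0) = (-1.08, 0)
Step 3: at (-1.08, 0), ∇g = (-4.32, 0) → (-1.08, 0) − 0.1·(-4.32, 0) = (-0.648, 0)
Step 4: at (-0.648, 0), ∇g = (-2.592, 0) → (-0.648, 0) − 0.1·(-2.592, 0) = (-0.3888, 0)
Step 5: at (-0.3888, 0), ∇g = (-1.5552, 0) → (-0.3888, 0) − 0.1·(-1.5552, 0) = (-0.23328, 0)
g(-0.23328, 0) = 0.1088391168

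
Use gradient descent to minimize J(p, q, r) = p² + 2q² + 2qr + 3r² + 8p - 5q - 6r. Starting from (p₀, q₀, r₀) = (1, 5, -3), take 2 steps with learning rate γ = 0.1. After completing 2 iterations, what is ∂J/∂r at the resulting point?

-4.6

∇J = (2p + 8, 4q + 2r - 5, 2q + 6r - 6)
Step 1: at (1, 5, -3), ∇J = (10, 9, -14) → (1, 5, -3) − 0.1·(10, 9, -14) = (0, 4.1, -1.6)
Step 2: at (0, 4.1, -1.6), ∇J = (8, 8.2, -7.4) → (0, 4.1, -1.6) − 0.1·(8, 8.2, -7.4) = (-0.8, 3.28, -0.86)
∂J/∂r at (-0.8, 3.28, -0.86) = -4.6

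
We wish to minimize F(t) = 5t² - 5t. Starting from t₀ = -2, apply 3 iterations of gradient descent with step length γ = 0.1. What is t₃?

0.5

F′(t) = 10t - 5
Step 1: F′(-2) = -25; t₁ = -2 − 0.1·(-25) = 0.5
Step 2: F′(0.5) = 0; t₂ = 0.5 − 0.1·0 = 0.5
Step 3: F′(0.5) = 0; t₃ = 0.5 − 0.1·0 = 0.5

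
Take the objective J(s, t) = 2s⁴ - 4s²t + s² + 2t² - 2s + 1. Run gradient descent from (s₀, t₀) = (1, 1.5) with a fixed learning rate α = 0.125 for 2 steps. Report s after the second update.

-0.125

∇J = (8s³ - 8st + 2s - 2, -4s² + 4t)
(s₁, t₁) = (1, 1.5) − 0.125·(-4, 2) = (1.5, 1.25)
(s₂, t₂) = (1.5, 1.25) − 0.125·(13, -4) = (-0.125, 1.75)
s = -0.125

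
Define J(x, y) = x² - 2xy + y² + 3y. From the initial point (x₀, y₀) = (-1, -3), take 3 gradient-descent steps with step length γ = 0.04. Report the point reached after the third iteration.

(-1.43456, -2.92544)

∇J = (2x - 2y, -2x + 2y + 3)
Step 1: at (-1, -3), ∇J = (4, -1) → (-1, -3) − 0.04·(4, -1) = (-1.16, -2.96)
Step 2: at (-1.16, -2.96), ∇J = (3.6, -0.6) → (-1.16, -2.96) − 0.04·(3.6, -0.6) = (-1.304, -2.936)
Step 3: at (-1.304, -2.936), ∇J = (3.264, -0.264) → (-1.304, -2.936) − 0.04·(3.264, -0.264) = (-1.43456, -2.92544)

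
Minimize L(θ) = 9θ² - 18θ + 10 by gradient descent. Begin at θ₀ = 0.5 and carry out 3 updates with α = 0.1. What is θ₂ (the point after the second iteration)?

L′(θ) = 18θ - 18
θ₁ = 0.5 − 0.1·(-9) = 1.4
θ₂ = 1.4 − 0.1·7.2 = 0.68

0.68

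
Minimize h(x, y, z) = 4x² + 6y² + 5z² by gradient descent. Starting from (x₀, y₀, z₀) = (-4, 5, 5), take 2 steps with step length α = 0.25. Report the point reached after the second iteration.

∇h = (8x, 12y, 10z)
Step 1: at (-4, 5, 5), ∇h = (-32, 60, 50) → (-4, 5, 5) − 0.25·(-32, 60, 50) = (4, -10, -7.5)
Step 2: at (4, -10, -7.5), ∇h = (32, -120, -75) → (4, -10, -7.5) − 0.25·(32, -120, -75) = (-4, 20, 11.25)

(-4, 20, 11.25)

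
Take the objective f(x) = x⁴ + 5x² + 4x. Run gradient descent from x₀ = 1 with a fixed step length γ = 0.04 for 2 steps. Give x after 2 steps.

f′(x) = 4x³ + 10x + 4
x₁ = 1 − 0.04·18 = 0.28
x₂ = 0.28 − 0.04·6.887808 = 0.00448768

0.00448768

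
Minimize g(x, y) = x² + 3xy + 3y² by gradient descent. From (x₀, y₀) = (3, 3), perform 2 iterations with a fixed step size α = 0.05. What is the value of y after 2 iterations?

∇g = (2x + 3y, 3x + 6y)
(x₁, y₁) = (3, 3) − 0.05·(15, 27) = (2.25, 1.65)
(x₂, y₂) = (2.25, 1.65) − 0.05·(9.45, 16.65) = (1.7775, 0.8175)
y = 0.8175

0.8175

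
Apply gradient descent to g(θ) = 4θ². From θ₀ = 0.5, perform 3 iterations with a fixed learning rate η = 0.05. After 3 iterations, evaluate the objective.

0.046656

g′(θ) = 8θ
Step 1: g′(0.5) = 4; θ₁ = 0.5 − 0.05·4 = 0.3
Step 2: g′(0.3) = 2.4; θ₂ = 0.3 − 0.05·2.4 = 0.18
Step 3: g′(0.18) = 1.44; θ₃ = 0.18 − 0.05·1.44 = 0.108
g(0.108) = 0.046656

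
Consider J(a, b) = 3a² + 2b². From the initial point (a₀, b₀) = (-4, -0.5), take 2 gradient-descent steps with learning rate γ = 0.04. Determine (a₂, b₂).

∇J = (6a, 4b)
(a₁, b₁) = (-4, -0.5) − 0.04·(-24, -2) = (-3.04, -0.42)
(a₂, b₂) = (-3.04, -0.42) − 0.04·(-18.24, -1.68) = (-2.3104, -0.3528)

(-2.3104, -0.3528)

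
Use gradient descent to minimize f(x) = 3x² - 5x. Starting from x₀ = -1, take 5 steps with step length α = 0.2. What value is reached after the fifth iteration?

f′(x) = 6x - 5
Step 1: f′(-1) = -11; x₁ = -1 − 0.2·(-11) = 1.2
Step 2: f′(1.2) = 2.2; x₂ = 1.2 − 0.2·2.2 = 0.76
Step 3: f′(0.76) = -0.44; x₃ = 0.76 − 0.2·(-0.44) = 0.848
Step 4: f′(0.848) = 0.088; x₄ = 0.848 − 0.2·0.088 = 0.8304
Step 5: f′(0.8304) = -0.0176; x₅ = 0.8304 − 0.2·(-0.0176) = 0.83392

0.83392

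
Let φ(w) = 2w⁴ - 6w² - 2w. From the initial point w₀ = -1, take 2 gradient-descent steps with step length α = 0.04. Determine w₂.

-1.11529216

φ′(w) = 8w³ - 12w - 2
w₁ = -1 − 0.04·2 = -1.08
w₂ = -1.08 − 0.04·0.882304 = -1.11529216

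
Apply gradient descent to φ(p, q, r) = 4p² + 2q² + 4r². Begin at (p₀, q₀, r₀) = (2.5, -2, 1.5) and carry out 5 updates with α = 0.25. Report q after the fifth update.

0

∇φ = (8p, 4q, 8r)
Step 1: at (2.5, -2, 1.5), ∇φ = (20, -8, 12) → (2.5, -2, 1.5) − 0.25·(20, -8, 12) = (-2.5, 0, -1.5)
Step 2: at (-2.5, 0, -1.5), ∇φ = (-20, 0, -12) → (-2.5, 0, -1.5) − 0.25·(-20, 0, -12) = (2.5, 0, 1.5)
Step 3: at (2.5, 0, 1.5), ∇φ = (20, 0, 12) → (2.5, 0, 1.5) − 0.25·(20, 0, 12) = (-2.5, 0, -1.5)
Step 4: at (-2.5, 0, -1.5), ∇φ = (-20, 0, -12) → (-2.5, 0, -1.5) − 0.25·(-20, 0, -12) = (2.5, 0, 1.5)
Step 5: at (2.5, 0, 1.5), ∇φ = (20, 0, 12) → (2.5, 0, 1.5) − 0.25·(20, 0, 12) = (-2.5, 0, -1.5)
q = 0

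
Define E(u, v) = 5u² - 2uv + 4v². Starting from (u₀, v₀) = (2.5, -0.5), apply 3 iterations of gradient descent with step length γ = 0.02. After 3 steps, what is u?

∇E = (10u - 2v, -2u + 8v)
Step 1: at (2.5, -0.5), ∇E = (26, -9) → (2.5, -0.5) − 0.02·(26, -9) = (1.98, -0.32)
Step 2: at (1.98, -0.32), ∇E = (20.44, -6.52) → (1.98, -0.32) − 0.02·(20.44, -6.52) = (1.5712, -0.1896)
Step 3: at (1.5712, -0.1896), ∇E = (16.0912, -4.6592) → (1.5712, -0.1896) − 0.02·(16.0912, -4.6592) = (1.249376, -0.096416)
u = 1.249376

1.249376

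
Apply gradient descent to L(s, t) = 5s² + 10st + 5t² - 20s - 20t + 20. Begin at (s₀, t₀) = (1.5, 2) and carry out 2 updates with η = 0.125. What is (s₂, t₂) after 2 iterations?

∇L = (10s + 10t - 20, 10s + 10t - 20)
Step 1: at (1.5, 2), ∇L = (15, 15) → (1.5, 2) − 0.125·(15, 15) = (-0.375, 0.125)
Step 2: at (-0.375, 0.125), ∇L = (-22.5, -22.5) → (-0.375, 0.125) − 0.125·(-22.5, -22.5) = (2.4375, 2.9375)

(2.4375, 2.9375)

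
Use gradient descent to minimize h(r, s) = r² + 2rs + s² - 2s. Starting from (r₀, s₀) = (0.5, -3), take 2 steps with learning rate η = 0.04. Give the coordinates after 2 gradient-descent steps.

∇h = (2r + 2s, 2r + 2s - 2)
(r₁, s₁) = (0.5, -3) − 0.04·(-5, -7) = (0.7, -2.72)
(r₂, s₂) = (0.7, -2.72) − 0.04·(-4.04, -6.04) = (0.8616, -2.4784)

(0.8616, -2.4784)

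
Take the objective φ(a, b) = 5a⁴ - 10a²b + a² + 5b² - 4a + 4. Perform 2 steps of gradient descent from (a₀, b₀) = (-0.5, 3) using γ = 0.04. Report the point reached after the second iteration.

(-1.0608, 1.924)

∇φ = (20a³ - 20ab + 2a - 4, -10a² + 10b)
(a₁, b₁) = (-0.5, 3) − 0.04·(22.5, 27.5) = (-1.4, 1.9)
(a₂, b₂) = (-1.4, 1.9) − 0.04·(-8.48, -0.6) = (-1.0608, 1.924)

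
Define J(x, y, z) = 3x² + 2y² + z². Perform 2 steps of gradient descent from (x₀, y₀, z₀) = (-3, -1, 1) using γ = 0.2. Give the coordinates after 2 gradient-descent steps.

(-0.12, -0.04, 0.36)

∇J = (6x, 4y, 2z)
Step 1: at (-3, -1, 1), ∇J = (-18, -4, 2) → (-3, -1, 1) − 0.2·(-18, -4, 2) = (0.6, -0.2, 0.6)
Step 2: at (0.6, -0.2, 0.6), ∇J = (3.6, -0.8, 1.2) → (0.6, -0.2, 0.6) − 0.2·(3.6, -0.8, 1.2) = (-0.12, -0.04, 0.36)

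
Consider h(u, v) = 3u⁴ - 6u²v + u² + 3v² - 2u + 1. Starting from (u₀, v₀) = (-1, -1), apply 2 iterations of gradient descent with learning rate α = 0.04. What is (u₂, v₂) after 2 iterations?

∇h = (12u³ - 12uv + 2u - 2, -6u² + 6v)
Step 1: at (-1, -1), ∇h = (-28, -12) → (-1, -1) − 0.04·(-28, -12) = (0.12, -0.52)
Step 2: at (0.12, -0.52), ∇h = (-0.990464, -3.2064) → (0.12, -0.52) − 0.04·(-0.990464, -3.2064) = (0.15961856, -0.391744)

(0.15961856, -0.391744)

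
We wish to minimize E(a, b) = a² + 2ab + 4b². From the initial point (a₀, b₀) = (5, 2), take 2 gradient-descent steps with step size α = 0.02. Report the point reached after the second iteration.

∇E = (2a + 2b, 2a + 8b)
(a₁, b₁) = (5, 2) − 0.02·(14, 26) = (4.72, 1.48)
(a₂, b₂) = (4.72, 1.48) − 0.02·(12.4, 21.28) = (4.472, 1.0544)

(4.472, 1.0544)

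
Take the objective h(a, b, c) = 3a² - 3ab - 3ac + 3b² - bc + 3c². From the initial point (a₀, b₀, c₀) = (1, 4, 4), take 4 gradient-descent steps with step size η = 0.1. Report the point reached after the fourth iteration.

∇h = (6a - 3b - 3c, -3a + 6b - c, -3a - b + 6c)
Step 1: at (1, 4, 4), ∇h = (-18, 17, 17) → (1, 4, 4) − 0.1·(-18, 17, 17) = (2.8, 2.3, 2.3)
Step 2: at (2.8, 2.3, 2.3), ∇h = (3, 3.1, 3.1) → (2.8, 2.3, 2.3) − 0.1·(3, 3.1, 3.1) = (2.5, 1.99, 1.99)
Step 3: at (2.5, 1.99, 1.99), ∇h = (3.06, 2.45, 2.45) → (2.5, 1.99, 1.99) − 0.1·(3.06, 2.45, 2.45) = (2.194, 1.745, 1.745)
Step 4: at (2.194, 1.745, 1.745), ∇h = (2.694, 2.143, 2.143) → (2.194, 1.745, 1.745) − 0.1·(2.694, 2.143, 2.143) = (1.9246, 1.5307, 1.5307)

(1.9246, 1.5307, 1.5307)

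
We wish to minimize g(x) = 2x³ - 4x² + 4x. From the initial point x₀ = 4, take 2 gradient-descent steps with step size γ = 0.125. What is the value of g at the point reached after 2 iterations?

g′(x) = 6x² - 8x + 4
x₁ = 4 − 0.125·68 = -4.5
x₂ = -4.5 − 0.125·161.5 = -24.6875
g(-24.6875) = -32629.35302734375

-32629.35302734375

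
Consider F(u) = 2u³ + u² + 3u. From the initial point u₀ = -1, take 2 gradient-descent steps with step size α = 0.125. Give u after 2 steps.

-4.41796875

F′(u) = 6u² + 2u + 3
u₁ = -1 − 0.125·7 = -1.875
u₂ = -1.875 − 0.125·20.34375 = -4.41796875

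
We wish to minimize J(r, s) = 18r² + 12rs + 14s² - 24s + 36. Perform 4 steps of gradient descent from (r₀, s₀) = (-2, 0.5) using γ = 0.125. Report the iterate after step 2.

(-29, -18.25)

∇J = (36r + 12s, 12r + 28s - 24)
(r₁, s₁) = (-2, 0.5) − 0.125·(-66, -34) = (6.25, 4.75)
(r₂, s₂) = (6.25, 4.75) − 0.125·(282, 184) = (-29, -18.25)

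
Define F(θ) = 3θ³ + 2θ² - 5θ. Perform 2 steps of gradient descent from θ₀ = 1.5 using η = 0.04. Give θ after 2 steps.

0.5939

F′(θ) = 9θ² + 4θ - 5
θ₁ = 1.5 − 0.04·21.25 = 0.65
θ₂ = 0.65 − 0.04·1.4025 = 0.5939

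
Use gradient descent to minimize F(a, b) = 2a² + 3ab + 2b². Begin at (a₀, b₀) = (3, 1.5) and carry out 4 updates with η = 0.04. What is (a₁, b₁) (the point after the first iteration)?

(2.34, 0.9)

∇F = (4a + 3b, 3a + 4b)
Step 1: at (3, 1.5), ∇F = (16.5, 15) → (3, 1.5) − 0.04·(16.5, 15) = (2.34, 0.9)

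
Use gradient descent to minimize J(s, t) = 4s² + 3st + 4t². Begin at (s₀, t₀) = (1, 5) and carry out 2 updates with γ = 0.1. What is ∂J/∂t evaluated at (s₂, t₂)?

2.83

∇J = (8s + 3t, 3s + 8t)
(s₁, t₁) = (1, 5) − 0.1·(23, 43) = (-1.3, 0.7)
(s₂, t₂) = (-1.3, 0.7) − 0.1·(-8.3, 1.7) = (-0.47, 0.53)
∂J/∂t at (-0.47, 0.53) = 2.83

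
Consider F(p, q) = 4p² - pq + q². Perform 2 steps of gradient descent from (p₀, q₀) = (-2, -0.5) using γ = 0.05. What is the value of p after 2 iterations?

∇F = (8p - q, -p + 2q)
(p₁, q₁) = (-2, -0.5) − 0.05·(-15.5, 1) = (-1.225, -0.55)
(p₂, q₂) = (-1.225, -0.55) − 0.05·(-9.25, 0.125) = (-0.7625, -0.55625)
p = -0.7625

-0.7625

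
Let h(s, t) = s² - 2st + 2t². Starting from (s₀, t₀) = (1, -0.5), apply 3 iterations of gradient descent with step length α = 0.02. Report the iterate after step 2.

(0.8856, -0.3488)

∇h = (2s - 2t, -2s + 4t)
Step 1: at (1, -0.5), ∇h = (3, -4) → (1, -0.5) − 0.02·(3, -4) = (0.94, -0.42)
Step 2: at (0.94, -0.42), ∇h = (2.72, -3.56) → (0.94, -0.42) − 0.02·(2.72, -3.56) = (0.8856, -0.3488)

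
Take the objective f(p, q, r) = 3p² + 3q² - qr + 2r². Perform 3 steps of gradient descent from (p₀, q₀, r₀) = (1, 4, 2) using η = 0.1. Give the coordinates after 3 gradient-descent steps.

(0.064, 0.466, 0.772)

∇f = (6p, 6q - r, -q + 4r)
Step 1: at (1, 4, 2), ∇f = (6, 22, 4) → (1, 4, 2) − 0.1·(6, 22, 4) = (0.4, 1.8, 1.6)
Step 2: at (0.4, 1.8, 1.6), ∇f = (2.4, 9.2, 4.6) → (0.4, 1.8, 1.6) − 0.1·(2.4, 9.2, 4.6) = (0.16, 0.88, 1.14)
Step 3: at (0.16, 0.88, 1.14), ∇f = (0.96, 4.14, 3.68) → (0.16, 0.88, 1.14) − 0.1·(0.96, 4.14, 3.68) = (0.064, 0.466, 0.772)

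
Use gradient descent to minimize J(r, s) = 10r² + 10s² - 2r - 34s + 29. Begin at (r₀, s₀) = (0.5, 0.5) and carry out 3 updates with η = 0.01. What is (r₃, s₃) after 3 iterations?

(0.3048, 1.0856)

∇J = (20r - 2, 20s - 34)
Step 1: at (0.5, 0.5), ∇J = (8, -24) → (0.5, 0.5) − 0.01·(8, -24) = (0.42, 0.74)
Step 2: at (0.42, 0.74), ∇J = (6.4, -19.2) → (0.42, 0.74) − 0.01·(6.4, -19.2) = (0.356, 0.932)
Step 3: at (0.356, 0.932), ∇J = (5.12, -15.36) → (0.356, 0.932) − 0.01·(5.12, -15.36) = (0.3048, 1.0856)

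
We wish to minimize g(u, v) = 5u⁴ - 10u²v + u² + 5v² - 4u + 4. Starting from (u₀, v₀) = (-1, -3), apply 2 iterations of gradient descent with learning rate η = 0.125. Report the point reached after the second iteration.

(-2260.5859375, 118.328125)

∇g = (20u³ - 20uv + 2u - 4, -10u² + 10v)
Step 1: at (-1, -3), ∇g = (-86, -40) → (-1, -3) − 0.125·(-86, -40) = (9.75, 2)
Step 2: at (9.75, 2), ∇g = (18162.6875, -930.625) → (9.75, 2) − 0.125·(18162.6875, -930.625) = (-2260.5859375, 118.328125)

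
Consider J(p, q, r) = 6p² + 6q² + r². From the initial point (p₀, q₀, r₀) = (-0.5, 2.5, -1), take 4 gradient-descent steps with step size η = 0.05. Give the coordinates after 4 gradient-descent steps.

(-0.0128, 0.064, -0.6561)

∇J = (12p, 12q, 2r)
Step 1: at (-0.5, 2.5, -1), ∇J = (-6, 30, -2) → (-0.5, 2.5, -1) − 0.05·(-6, 30, -2) = (-0.2, 1, -0.9)
Step 2: at (-0.2, 1, -0.9), ∇J = (-2.4, 12, -1.8) → (-0.2, 1, -0.9) − 0.05·(-2.4, 12, -1.8) = (-0.08, 0.4, -0.81)
Step 3: at (-0.08, 0.4, -0.81), ∇J = (-0.96, 4.8, -1.62) → (-0.08, 0.4, -0.81) − 0.05·(-0.96, 4.8, -1.62) = (-0.032, 0.16, -0.729)
Step 4: at (-0.032, 0.16, -0.729), ∇J = (-0.384, 1.92, -1.458) → (-0.032, 0.16, -0.729) − 0.05·(-0.384, 1.92, -1.458) = (-0.0128, 0.064, -0.6561)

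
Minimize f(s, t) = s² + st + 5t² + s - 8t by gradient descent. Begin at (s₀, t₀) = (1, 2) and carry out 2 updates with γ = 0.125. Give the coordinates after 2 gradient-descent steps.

(0.109375, 0.859375)

∇f = (2s + t + 1, s + 10t - 8)
Step 1: at (1, 2), ∇f = (5, 13) → (1, 2) − 0.125·(5, 13) = (0.375, 0.375)
Step 2: at (0.375, 0.375), ∇f = (2.125, -3.875) → (0.375, 0.375) − 0.125·(2.125, -3.875) = (0.109375, 0.859375)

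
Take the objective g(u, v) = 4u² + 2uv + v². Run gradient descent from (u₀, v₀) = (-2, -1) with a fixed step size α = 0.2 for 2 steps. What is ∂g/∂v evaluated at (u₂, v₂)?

∇g = (8u + 2v, 2u + 2v)
Step 1: at (-2, -1), ∇g = (-18, -6) → (-2, -1) − 0.2·(-18, -6) = (1.6, 0.2)
Step 2: at (1.6, 0.2), ∇g = (13.2, 3.6) → (1.6, 0.2) − 0.2·(13.2, 3.6) = (-1.04, -0.52)
∂g/∂v at (-1.04, -0.52) = -3.12

-3.12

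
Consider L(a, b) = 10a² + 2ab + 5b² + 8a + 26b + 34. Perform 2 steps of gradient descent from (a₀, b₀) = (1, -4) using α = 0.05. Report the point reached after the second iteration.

∇L = (20a + 2b + 8, 2a + 10b + 26)
(a₁, b₁) = (1, -4) − 0.05·(20, -12) = (0, -3.4)
(a₂, b₂) = (0, -3.4) − 0.05·(1.2, -8) = (-0.06, -3)

(-0.06, -3)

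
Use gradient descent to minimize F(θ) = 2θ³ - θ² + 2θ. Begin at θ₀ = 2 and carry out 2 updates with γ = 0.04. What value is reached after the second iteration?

0.828544

F′(θ) = 6θ² - 2θ + 2
θ₁ = 2 − 0.04·22 = 1.12
θ₂ = 1.12 − 0.04·7.2864 = 0.828544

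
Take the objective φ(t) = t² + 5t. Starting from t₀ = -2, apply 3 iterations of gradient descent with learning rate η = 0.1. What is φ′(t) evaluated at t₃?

φ′(t) = 2t + 5
t₁ = -2 − 0.1·1 = -2.1
t₂ = -2.1 − 0.1·0.8 = -2.18
t₃ = -2.18 − 0.1·0.64 = -2.244
φ′(t) at (-2.244) = 0.512

0.512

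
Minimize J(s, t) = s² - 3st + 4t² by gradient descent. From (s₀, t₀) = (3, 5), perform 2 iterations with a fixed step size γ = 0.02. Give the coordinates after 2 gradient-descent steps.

(3.3156, 3.87)

∇J = (2s - 3t, -3s + 8t)
(s₁, t₁) = (3, 5) − 0.02·(-9, 31) = (3.18, 4.38)
(s₂, t₂) = (3.18, 4.38) − 0.02·(-6.78, 25.5) = (3.3156, 3.87)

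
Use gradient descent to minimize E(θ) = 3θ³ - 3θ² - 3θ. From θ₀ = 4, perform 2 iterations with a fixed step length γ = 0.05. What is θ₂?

E′(θ) = 9θ² - 6θ - 3
Step 1: E′(4) = 117; θ₁ = 4 − 0.05·117 = -1.85
Step 2: E′(-1.85) = 38.9025; θ₂ = -1.85 − 0.05·38.9025 = -3.795125

-3.795125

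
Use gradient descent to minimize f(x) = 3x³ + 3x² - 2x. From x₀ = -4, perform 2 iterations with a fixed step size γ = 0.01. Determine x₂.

-7.264116

f′(x) = 9x² + 6x - 2
x₁ = -4 − 0.01·118 = -5.18
x₂ = -5.18 − 0.01·208.4116 = -7.264116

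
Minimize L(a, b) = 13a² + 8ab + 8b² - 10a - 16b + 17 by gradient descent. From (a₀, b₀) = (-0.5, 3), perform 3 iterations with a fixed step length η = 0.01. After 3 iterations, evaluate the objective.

∇L = (26a + 8b - 10, 8a + 16b - 16)
Step 1: at (-0.5, 3), ∇L = (1, 28) → (-0.5, 3) − 0.01·(1, 28) = (-0.51, 2.72)
Step 2: at (-0.51, 2.72), ∇L = (-1.5, 23.44) → (-0.51, 2.72) − 0.01·(-1.5, 23.44) = (-0.495, 2.4856)
Step 3: at (-0.495, 2.4856), ∇L = (-2.9852, 19.8096) → (-0.495, 2.4856) − 0.01·(-2.9852, 19.8096) = (-0.465148, 2.287504)
L(-0.465148, 2.287504) = 21.213303720144

21.213303720144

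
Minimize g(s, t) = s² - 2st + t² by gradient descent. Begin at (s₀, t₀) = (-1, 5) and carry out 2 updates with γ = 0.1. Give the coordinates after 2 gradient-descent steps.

∇g = (2s - 2t, -2s + 2t)
(s₁, t₁) = (-1, 5) − 0.1·(-12, 12) = (0.2, 3.8)
(s₂, t₂) = (0.2, 3.8) − 0.1·(-7.2, 7.2) = (0.92, 3.08)

(0.92, 3.08)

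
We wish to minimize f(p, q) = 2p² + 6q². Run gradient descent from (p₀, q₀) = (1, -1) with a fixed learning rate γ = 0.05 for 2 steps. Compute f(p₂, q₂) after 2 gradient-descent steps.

0.9728

∇f = (4p, 12q)
(p₁, q₁) = (1, -1) − 0.05·(4, -12) = (0.8, -0.4)
(p₂, q₂) = (0.8, -0.4) − 0.05·(3.2, -4.8) = (0.64, -0.16)
f(0.64, -0.16) = 0.9728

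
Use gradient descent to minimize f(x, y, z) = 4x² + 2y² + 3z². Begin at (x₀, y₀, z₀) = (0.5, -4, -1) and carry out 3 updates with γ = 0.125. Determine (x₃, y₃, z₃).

∇f = (8x, 4y, 6z)
Step 1: at (0.5, -4, -1), ∇f = (4, -16, -6) → (0.5, -4, -1) − 0.125·(4, -16, -6) = (0, -2, -0.25)
Step 2: at (0, -2, -0.25), ∇f = (0, -8, -1.5) → (0, -2, -0.25) − 0.125·(0, -8, -1.5) = (0, -1, -0.0625)
Step 3: at (0, -1, -0.0625), ∇f = (0, -4, -0.375) → (0, -1, -0.0625) − 0.125·(0, -4, -0.375) = (0, -0.5, -0.015625)

(0, -0.5, -0.015625)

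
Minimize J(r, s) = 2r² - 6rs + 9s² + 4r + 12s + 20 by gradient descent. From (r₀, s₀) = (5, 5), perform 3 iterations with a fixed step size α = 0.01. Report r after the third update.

5.053016

∇J = (4r - 6s + 4, -6r + 18s + 12)
Step 1: at (5, 5), ∇J = (-6, 72) → (5, 5) − 0.01·(-6, 72) = (5.06, 4.28)
Step 2: at (5.06, 4.28), ∇J = (-1.44, 58.68) → (5.06, 4.28) − 0.01·(-1.44, 58.68) = (5.0744, 3.6932)
Step 3: at (5.0744, 3.6932), ∇J = (2.1384, 48.0312) → (5.0744, 3.6932) − 0.01·(2.1384, 48.0312) = (5.053016, 3.212888)
r = 5.053016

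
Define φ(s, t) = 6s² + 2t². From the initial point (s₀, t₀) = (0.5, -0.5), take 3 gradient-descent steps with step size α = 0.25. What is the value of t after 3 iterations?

∇φ = (12s, 4t)
(s₁, t₁) = (0.5, -0.5) − 0.25·(6, -2) = (-1, 0)
(s₂, t₂) = (-1, 0) − 0.25·(-12, 0) = (2, 0)
(s₃, t₃) = (2, 0) − 0.25·(24, 0) = (-4, 0)
t = 0

0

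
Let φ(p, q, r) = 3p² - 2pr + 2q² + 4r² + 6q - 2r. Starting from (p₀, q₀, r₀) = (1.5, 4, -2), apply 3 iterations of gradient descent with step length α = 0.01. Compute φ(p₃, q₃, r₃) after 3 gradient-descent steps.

61.046720697328

∇φ = (6p - 2r, 4q + 6, -2p + 8r - 2)
Step 1: at (1.5, 4, -2), ∇φ = (13, 22, -21) → (1.5, 4, -2) − 0.01·(13, 22, -21) = (1.37, 3.78, -1.79)
Step 2: at (1.37, 3.78, -1.79), ∇φ = (11.8, 21.12, -19.06) → (1.37, 3.78, -1.79) − 0.01·(11.8, 21.12, -19.06) = (1.252, 3.5688, -1.5994)
Step 3: at (1.252, 3.5688, -1.5994), ∇φ = (10.7108, 20.2752, -17.2992) → (1.252, 3.5688, -1.5994) − 0.01·(10.7108, 20.2752, -17.2992) = (1.144892, 3.366048, -1.426408)
φ(1.144892, 3.366048, -1.426408) = 61.046720697328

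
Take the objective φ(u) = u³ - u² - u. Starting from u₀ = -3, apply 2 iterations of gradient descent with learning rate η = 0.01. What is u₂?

φ′(u) = 3u² - 2u - 1
u₁ = -3 − 0.01·32 = -3.32
u₂ = -3.32 − 0.01·38.7072 = -3.707072

-3.707072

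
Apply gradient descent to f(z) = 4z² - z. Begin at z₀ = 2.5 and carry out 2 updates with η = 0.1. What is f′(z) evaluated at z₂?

f′(z) = 8z - 1
z₁ = 2.5 − 0.1·19 = 0.6
z₂ = 0.6 − 0.1·3.8 = 0.22
f′(z) at (0.22) = 0.76

0.76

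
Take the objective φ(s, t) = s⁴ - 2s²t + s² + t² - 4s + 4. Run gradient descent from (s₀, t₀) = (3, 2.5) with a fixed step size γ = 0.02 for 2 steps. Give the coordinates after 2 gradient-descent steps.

(1.5136, 2.728)

∇φ = (4s³ - 4st + 2s - 4, -2s² + 2t)
Step 1: at (3, 2.5), ∇φ = (80, -13) → (3, 2.5) − 0.02·(80, -13) = (1.4, 2.76)
Step 2: at (1.4, 2.76), ∇φ = (-5.68, 1.6) → (1.4, 2.76) − 0.02·(-5.68, 1.6) = (1.5136, 2.728)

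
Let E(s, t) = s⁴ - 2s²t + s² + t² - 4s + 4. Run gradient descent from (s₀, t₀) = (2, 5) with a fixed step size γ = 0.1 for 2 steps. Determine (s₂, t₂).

(-0.7648, 5.408)

∇E = (4s³ - 4st + 2s - 4, -2s² + 2t)
(s₁, t₁) = (2, 5) − 0.1·(-8, 2) = (2.8, 4.8)
(s₂, t₂) = (2.8, 4.8) − 0.1·(35.648, -6.08) = (-0.7648, 5.408)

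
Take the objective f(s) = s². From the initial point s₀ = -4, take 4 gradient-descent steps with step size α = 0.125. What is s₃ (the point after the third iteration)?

f′(s) = 2s
Step 1: f′(-4) = -8; s₁ = -4 − 0.125·(-8) = -3
Step 2: f′(-3) = -6; s₂ = -3 − 0.125·(-6) = -2.25
Step 3: f′(-2.25) = -4.5; s₃ = -2.25 − 0.125·(-4.5) = -1.6875

-1.6875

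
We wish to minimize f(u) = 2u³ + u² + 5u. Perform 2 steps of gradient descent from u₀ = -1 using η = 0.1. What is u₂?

-4.186

f′(u) = 6u² + 2u + 5
Step 1: f′(-1) = 9; u₁ = -1 − 0.1·9 = -1.9
Step 2: f′(-1.9) = 22.86; u₂ = -1.9 − 0.1·22.86 = -4.186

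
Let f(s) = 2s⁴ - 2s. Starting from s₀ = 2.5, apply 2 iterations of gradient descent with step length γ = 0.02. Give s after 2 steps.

f′(s) = 8s³ - 2
s₁ = 2.5 − 0.02·123 = 0.04
s₂ = 0.04 − 0.02·(-1.999488) = 0.07998976

0.07998976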